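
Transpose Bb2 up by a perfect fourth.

Eb3

Four letter names up from B: E.
A perfect fourth spans 5 semitones, so from Bb2 the target pitch is Eb3.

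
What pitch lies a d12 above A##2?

E#4

Five letters up from A (plus an octave) reaches E.
A diminished twelfth spans 18 semitones, so from A##2 the target pitch is E#4.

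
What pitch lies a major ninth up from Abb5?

Bbb6

The ninth's letter: A up two letter names plus an octave → B.
A major ninth spans 14 semitones, so from Abb5 the target pitch is Bbb6.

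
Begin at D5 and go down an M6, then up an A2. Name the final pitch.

G#4

Down a major sixth from D5: F4 (9 semitones down).
F4 up an augmented second → G#4 (3 semitones).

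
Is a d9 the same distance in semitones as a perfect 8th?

A diminished ninth spans 12 semitones, and a perfect octave also spans 12 semitones — they're enharmonic.

Yes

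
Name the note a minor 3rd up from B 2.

Three letter names up from B: D.
Moving 3 semitones up from B2 (the size of a minor third) reaches D3.

D 3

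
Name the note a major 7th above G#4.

F##5

Counting seven letter names up from G lands on F.
Moving 11 semitones up from G#4 (the size of a major seventh) reaches F##5.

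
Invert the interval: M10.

First reduce the compound major tenth to its simple form, a major third.
The rule of nine gives the new number: 9 − 3 = 6, so a third becomes a sixth.
The quality also flips — major becomes minor — giving a minor sixth.

minor sixth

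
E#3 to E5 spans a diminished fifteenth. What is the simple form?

d8

Take out an octave (7 from the number): 15 − 7 = 8.
That makes a diminished fifteenth a compound diminished octave — an octave plus a diminished octave.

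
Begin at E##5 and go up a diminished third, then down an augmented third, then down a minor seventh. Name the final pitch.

F4

Up a diminished third from E##5: G#5 (2 semitones up).
G#5 down an augmented third → Eb5 (5 semitones).
A minor seventh down from Eb5 is F4.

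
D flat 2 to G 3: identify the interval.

D to G spans four letter names (D-E-F-G), plus an octave, so the interval is some kind of eleventh.
Db2 to G3 spans 18 semitones — one semitone wider than the perfect eleventh (17) — giving an augmented eleventh.
(Equivalently, a compound augmented fourth: an augmented fourth plus an octave.)

augmented eleventh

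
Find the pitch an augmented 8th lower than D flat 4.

An octave keeps the letter name D, an octave down from D.
An augmented octave spans 13 semitones, so from Db4 the target pitch is Dbb3.

D double-flat 3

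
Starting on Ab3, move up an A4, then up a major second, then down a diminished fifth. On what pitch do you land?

A#3

Up an augmented fourth from Ab3: D4 (6 semitones up).
D4 up a major second → E4 (2 semitones).
E4 down a diminished fifth → A#3 (6 semitones).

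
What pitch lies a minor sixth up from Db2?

The sixth takes the letter from D up to B.
A minor sixth is 8 semitones; 8 semitones up from Db2 gives Bbb2.

Bbb2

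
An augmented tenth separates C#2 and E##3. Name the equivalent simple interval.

Subtracting seven from the interval number removes an octave: 10 − 7 = 3.
So an augmented tenth is an octave plus an augmented third. The quality is unchanged.

augmented third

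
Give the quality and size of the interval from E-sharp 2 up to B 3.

E to B spans five letter names (E-F-G-A-B), plus an octave, so the interval is some kind of twelfth.
The perfect twelfth is 19 semitones; here we have 18, one semitone narrower: diminished.
(Equivalently, a compound diminished fifth: a diminished fifth plus an octave.)

diminished twelfth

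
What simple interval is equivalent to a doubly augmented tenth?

Each octave removed subtracts seven from the number: 10 − 7 = 3.
That makes a doubly augmented tenth a compound doubly augmented third — an octave plus a doubly augmented third.

doubly augmented 3rd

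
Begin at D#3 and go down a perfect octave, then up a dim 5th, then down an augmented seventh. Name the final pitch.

A perfect octave down from D#3 is D#2.
D#2 up a diminished fifth → A2 (6 semitones).
An augmented seventh down from A2 is Bbb1.

Bbb1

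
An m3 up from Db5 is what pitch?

The third takes the letter from D up to F.
A minor third spans 3 semitones, so from Db5 the target pitch is Fb5.

Fb5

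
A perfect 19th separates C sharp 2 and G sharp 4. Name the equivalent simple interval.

P5

Take out 2 octaves (14 from the number): 19 − 14 = 5.
So a perfect nineteenth is 2 octaves plus a perfect fifth. The quality is unchanged.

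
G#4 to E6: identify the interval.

G to E spans six letter names (G-A-B-C-D-E), plus an octave — that makes it a thirteenth of some quality.
G#4 to E6 is 20 semitones, a half step short of the major thirteenth (21), so this is minor.
(Equivalently, a compound minor sixth: a minor sixth plus an octave.)

m13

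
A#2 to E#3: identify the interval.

A to E spans five letter names (A-B-C-D-E) — that makes it a fifth of some quality.
A#2 to E#3 is 7 semitones, matching the perfect fifth exactly, so the quality is perfect.

P5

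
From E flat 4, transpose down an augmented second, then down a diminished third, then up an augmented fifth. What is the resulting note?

F sharp 4

Eb4 down an augmented second → Dbb4 (3 semitones).
Dbb4 down a diminished third → Bb3 (2 semitones).
An augmented fifth up from Bb3 is F#4.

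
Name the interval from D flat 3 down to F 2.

minor sixth

Descending from Db3 to F2 is the same interval as ascending F2 to Db3.
F to D spans six letter names (F-G-A-B-C-D): a sixth.
F2 to Db3 is 8 semitones, a half step short of the major sixth (9), so this is minor.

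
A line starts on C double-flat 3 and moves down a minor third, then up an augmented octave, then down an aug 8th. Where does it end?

A double-flat 2

Down a minor third from Cbb3: Abb2 (3 semitones down).
An augmented octave up from Abb2 is Ab3.
Down an augmented octave from Ab3: Abb2 (13 semitones down).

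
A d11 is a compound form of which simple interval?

Take out an octave (7 from the number): 11 − 7 = 4.
Quality carries through unchanged, so the simple form is a diminished fourth.

d4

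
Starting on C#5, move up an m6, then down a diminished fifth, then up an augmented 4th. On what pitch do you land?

G##5

Up a minor sixth from C#5: A5 (8 semitones up).
Down a diminished fifth from A5: D#5 (6 semitones down).
An augmented fourth up from D#5 is G##5.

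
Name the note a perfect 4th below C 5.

G 4

Counting four letter names down from C lands on G.
A perfect fourth is 5 semitones; 5 semitones down from C5 gives G4.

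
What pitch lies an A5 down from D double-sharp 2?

Counting five letter names down from D lands on G.
An augmented fifth is 8 semitones; 8 semitones down from D##2 gives G#1.

G sharp 1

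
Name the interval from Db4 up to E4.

D to E spans two letter names (D-E): a second.
The major second is 2 semitones; here we have 3, one semitone wider: augmented.

augmented second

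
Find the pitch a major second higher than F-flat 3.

Two letter names up from F: G.
A major second spans 2 semitones, so from Fb3 the target pitch is Gb3.

G-flat 3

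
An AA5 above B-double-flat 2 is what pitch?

F-sharp 3

The fifth takes the letter from B up to F.
Moving 9 semitones up from Bbb2 (the size of a doubly augmented fifth) reaches F#3.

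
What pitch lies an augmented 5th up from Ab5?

E6

Counting five letter names up from A lands on E.
An augmented fifth is 8 semitones; 8 semitones up from Ab5 gives E6.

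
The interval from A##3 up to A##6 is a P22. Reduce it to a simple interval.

perfect octave

Each octave removed subtracts seven from the number: 22 − 14 = 8.
That makes a perfect twenty-second a compound perfect octave — 2 octaves plus a perfect octave.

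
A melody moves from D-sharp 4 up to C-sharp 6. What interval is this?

D to C spans seven letter names (D-E-F-G-A-B-C), plus an octave: a fourteenth.
D#4 to C#6 is 22 semitones, a half step short of the major fourteenth (23), so this is minor.
(Equivalently, a compound minor seventh: a minor seventh plus an octave.)

minor 14th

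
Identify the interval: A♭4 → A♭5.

A to A is the same letter name, plus an octave: an octave.
Counting semitones, Ab4→Ab5 is 12, which is the perfect octave.

perfect 8th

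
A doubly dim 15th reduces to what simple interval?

dd8

Take out an octave (7 from the number): 15 − 7 = 8.
So a doubly diminished fifteenth is an octave plus a doubly diminished octave. The quality is unchanged.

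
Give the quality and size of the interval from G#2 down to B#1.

m6

Descending from G#2 to B#1 is the same interval as ascending B#1 to G#2.
B to G spans six letter names (B-C-D-E-F-G): a sixth.
A major sixth would be 9 semitones, but B#1 to G#2 is 8 — one semitone narrower, making it a minor sixth.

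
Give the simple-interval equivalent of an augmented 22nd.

augmented 8th

Each octave removed subtracts seven from the number: 22 − 14 = 8.
So an augmented twenty-second is 2 octaves plus an augmented octave. The quality is unchanged.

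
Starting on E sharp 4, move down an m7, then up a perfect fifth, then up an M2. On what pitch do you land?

D double-sharp 4

Down a minor seventh from E#4: F##3 (10 semitones down).
Up a perfect fifth from F##3: C##4 (7 semitones up).
A major second up from C##4 is D##4.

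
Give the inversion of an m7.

M2

Interval numbers invert to sum to nine: 7 + 2 = 9, so a seventh inverts to a second.
Quality inverts too: minor becomes major. That makes the inversion a major second.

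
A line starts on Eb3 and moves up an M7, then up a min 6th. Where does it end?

Bb4

Eb3 up a major seventh → D4 (11 semitones).
Up a minor sixth from D4: Bb4 (8 semitones up).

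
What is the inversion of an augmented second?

Inverted interval numbers add to nine, so a second pairs with a seventh (2 + 7 = 9).
Quality inverts too: augmented becomes diminished. That makes the inversion a diminished seventh.

diminished 7th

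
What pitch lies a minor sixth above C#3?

Six letter names up from C: A.
A minor sixth spans 8 semitones, so from C#3 the target pitch is A3.

A3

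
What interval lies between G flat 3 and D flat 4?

perfect 5th

G to D spans five letter names (G-A-B-C-D): a fifth.
The perfect fifth spans 7 semitones, and Gb3 to Db4 is exactly 7 semitones — so this is a perfect fifth.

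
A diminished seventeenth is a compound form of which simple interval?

diminished third

Each octave removed subtracts seven from the number: 17 − 14 = 3.
That makes a diminished seventeenth a compound diminished third — 2 octaves plus a diminished third.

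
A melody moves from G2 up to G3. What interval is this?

P8

G to G is the same letter name, plus an octave — that makes it an octave of some quality.
Counting semitones, G2→G3 is 12, which is the perfect octave.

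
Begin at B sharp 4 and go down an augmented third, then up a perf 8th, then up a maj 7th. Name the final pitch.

F sharp 6

An augmented third down from B#4 is G4.
G4 up a perfect octave → G5 (12 semitones).
G5 up a major seventh → F#6 (11 semitones).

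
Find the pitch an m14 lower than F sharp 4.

G sharp 2

Seven letters down from F (plus an octave) reaches G.
A minor fourteenth spans 22 semitones, so from F#4 the target pitch is G#2.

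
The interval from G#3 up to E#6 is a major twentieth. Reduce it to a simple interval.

Subtracting seven from the interval number removes an octave: 20 − 14 = 6.
So a major twentieth is 2 octaves plus a major sixth. The quality is unchanged.

major 6th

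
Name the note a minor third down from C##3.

The third takes the letter from C down to A.
A minor third is 3 semitones; 3 semitones down from C##3 gives A##2.

A##2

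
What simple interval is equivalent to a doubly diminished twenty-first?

doubly diminished 7th

Take out 2 octaves (14 from the number): 21 − 14 = 7.
Quality carries through unchanged, so the simple form is a doubly diminished seventh.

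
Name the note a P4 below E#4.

B#3

The fourth takes the letter from E down to B.
A perfect fourth spans 5 semitones, so from E#4 the target pitch is B#3.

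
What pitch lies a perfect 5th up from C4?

G4

Counting five letter names up from C lands on G.
A perfect fifth spans 7 semitones, so from C4 the target pitch is G4.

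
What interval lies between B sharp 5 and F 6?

B to F spans five letter names (B-C-D-E-F) — that makes it a fifth of some quality.
The perfect fifth is 7 semitones; here we have 5, two semitones narrower: doubly diminished.

dd5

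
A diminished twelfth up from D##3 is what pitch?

Counting five letter names plus an octave up from D lands on A.
A diminished twelfth spans 18 semitones, so from D##3 the target pitch is A#4.

A#4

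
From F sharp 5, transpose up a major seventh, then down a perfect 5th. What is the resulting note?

Up a major seventh from F#5: E#6 (11 semitones up).
E#6 down a perfect fifth → A#5 (7 semitones).

A sharp 5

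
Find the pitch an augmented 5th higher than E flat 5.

Five letter names up from E: B.
An augmented fifth is 8 semitones; 8 semitones up from Eb5 gives B5.

B 5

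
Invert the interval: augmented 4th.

Inverted interval numbers add to nine, so a fourth pairs with a fifth (4 + 5 = 9).
Quality inverts too: augmented becomes diminished. That makes the inversion a diminished fifth.

diminished 5th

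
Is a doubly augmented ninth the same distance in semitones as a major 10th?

A doubly augmented ninth spans 16 semitones, and a major tenth also spans 16 semitones — they're enharmonic.

Yes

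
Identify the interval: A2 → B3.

A to B spans two letter names (A-B), plus an octave: a ninth.
The major ninth spans 14 semitones, and A2 to B3 is exactly 14 semitones — so this is a major ninth.
(Equivalently, a compound major second: a major second plus an octave.)

major ninth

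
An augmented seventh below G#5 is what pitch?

The seventh takes the letter from G down to A.
An augmented seventh spans 12 semitones, so from G#5 the target pitch is Ab4.

Ab4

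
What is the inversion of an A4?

diminished 5th

Inverted interval numbers add to nine, so a fourth pairs with a fifth (4 + 5 = 9).
Quality inverts too: augmented becomes diminished. That makes the inversion a diminished fifth.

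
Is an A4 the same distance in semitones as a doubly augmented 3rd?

Yes

Both span 6 semitones: an augmented fourth and a doubly augmented third are the same chromatic distance.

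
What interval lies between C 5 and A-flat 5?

minor 6th

C to A spans six letter names (C-D-E-F-G-A), so the interval is some kind of sixth.
C5 to Ab5 is 8 semitones, a half step short of the major sixth (9), so this is minor.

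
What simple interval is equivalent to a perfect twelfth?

perfect 5th

Each octave removed subtracts seven from the number: 12 − 7 = 5.
That makes a perfect twelfth a compound perfect fifth — an octave plus a perfect fifth.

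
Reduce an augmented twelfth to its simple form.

Take out an octave (7 from the number): 12 − 7 = 5.
Quality carries through unchanged, so the simple form is an augmented fifth.

augmented fifth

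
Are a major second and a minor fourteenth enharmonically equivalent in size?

No

A major second spans 2 semitones; a minor fourteenth spans 22 semitones. They differ by 20.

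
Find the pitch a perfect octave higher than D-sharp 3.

The letter stays D (same as the start), shifted an octave up.
A perfect octave spans 12 semitones, so from D#3 the target pitch is D#4.

D-sharp 4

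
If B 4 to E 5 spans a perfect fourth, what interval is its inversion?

perfect 5th

Inverted interval numbers add to nine, so a fourth pairs with a fifth (4 + 5 = 9).
Quality inverts too: perfect stays perfect. That makes the inversion a perfect fifth.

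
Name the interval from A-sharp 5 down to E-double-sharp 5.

Descending from A#5 to E##5 is the same interval as ascending E##5 to A#5.
E to A spans four letter names (E-F-G-A): a fourth.
E##5 to A#5 spans 4 semitones — one semitone narrower than the perfect fourth (5) — giving a diminished fourth.

diminished fourth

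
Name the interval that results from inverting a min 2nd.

Inverted interval numbers add to nine, so a second pairs with a seventh (2 + 7 = 9).
The quality also flips — minor becomes major — giving a major seventh.

major seventh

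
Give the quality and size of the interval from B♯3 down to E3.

Descending from B#3 to E3 is the same interval as ascending E3 to B#3.
E to B spans five letter names (E-F-G-A-B) — that makes it a fifth of some quality.
E3 to B#3 spans 8 semitones — one semitone wider than the perfect fifth (7) — giving an augmented fifth.

augmented 5th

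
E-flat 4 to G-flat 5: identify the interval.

m10

E to G spans three letter names (E-F-G), plus an octave — that makes it a tenth of some quality.
At 15 semitones, Eb4→Gb5 falls one short of a major tenth: minor.
(Equivalently, a compound minor third: a minor third plus an octave.)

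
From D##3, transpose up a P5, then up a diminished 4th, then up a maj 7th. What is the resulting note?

D##3 up a perfect fifth → A##3 (7 semitones).
Up a diminished fourth from A##3: D#4 (4 semitones up).
D#4 up a major seventh → C##5 (11 semitones).

C##5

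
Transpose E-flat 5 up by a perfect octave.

The letter stays E (same as the start), shifted an octave up.
Moving 12 semitones up from Eb5 (the size of a perfect octave) reaches Eb6.

E-flat 6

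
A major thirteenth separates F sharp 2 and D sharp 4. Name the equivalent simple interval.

major sixth

Each octave removed subtracts seven from the number: 13 − 7 = 6.
Quality carries through unchanged, so the simple form is a major sixth.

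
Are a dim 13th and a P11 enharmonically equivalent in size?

No

A diminished thirteenth spans 19 semitones; a perfect eleventh spans 17 semitones. They differ by 2.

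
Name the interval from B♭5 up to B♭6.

perfect 8th

B to B is the same letter name, plus an octave: an octave.
The perfect octave spans 12 semitones, and Bb5 to Bb6 is exactly 12 semitones — so this is a perfect octave.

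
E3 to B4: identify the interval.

perfect 12th

E to B spans five letter names (E-F-G-A-B), plus an octave: a twelfth.
The perfect twelfth spans 19 semitones, and E3 to B4 is exactly 19 semitones — so this is a perfect twelfth.
(Equivalently, a compound perfect fifth: a perfect fifth plus an octave.)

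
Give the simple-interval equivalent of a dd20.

dd6

Subtracting seven from the interval number removes an octave: 20 − 14 = 6.
Quality carries through unchanged, so the simple form is a doubly diminished sixth.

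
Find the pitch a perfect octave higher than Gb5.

An octave keeps the letter name G, an octave up from G.
A perfect octave is 12 semitones; 12 semitones up from Gb5 gives Gb6.

Gb6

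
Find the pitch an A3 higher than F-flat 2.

A 2

The third takes the letter from F up to A.
Moving 5 semitones up from Fb2 (the size of an augmented third) reaches A2.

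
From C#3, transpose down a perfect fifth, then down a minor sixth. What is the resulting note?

A#1

Down a perfect fifth from C#3: F#2 (7 semitones down).
Down a minor sixth from F#2: A#1 (8 semitones down).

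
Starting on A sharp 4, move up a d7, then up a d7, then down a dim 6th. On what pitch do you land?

Up a diminished seventh from A#4: G5 (9 semitones up).
Up a diminished seventh from G5: Fb6 (9 semitones up).
Down a diminished sixth from Fb6: A5 (7 semitones down).

A 5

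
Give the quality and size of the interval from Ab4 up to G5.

major 7th

A to G spans seven letter names (A-B-C-D-E-F-G), so the interval is some kind of seventh.
Counting semitones, Ab4→G5 is 11, which is the major seventh.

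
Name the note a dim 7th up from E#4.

Seven letter names up from E: D.
Moving 9 semitones up from E#4 (the size of a diminished seventh) reaches D5.

D5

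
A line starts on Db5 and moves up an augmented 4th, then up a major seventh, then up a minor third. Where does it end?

Up an augmented fourth from Db5: G5 (6 semitones up).
Up a major seventh from G5: F#6 (11 semitones up).
F#6 up a minor third → A6 (3 semitones).

A6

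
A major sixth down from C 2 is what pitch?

The sixth takes the letter from C down to E.
Moving 9 semitones down from C2 (the size of a major sixth) reaches Eb1.

E-flat 1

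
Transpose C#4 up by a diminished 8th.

An octave keeps the letter name C, an octave up from C.
Moving 11 semitones up from C#4 (the size of a diminished octave) reaches C5.

C5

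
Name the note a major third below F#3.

Counting three letter names down from F lands on D.
A major third spans 4 semitones, so from F#3 the target pitch is D3.

D3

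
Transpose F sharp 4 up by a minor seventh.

E 5

The seventh takes the letter from F up to E.
Moving 10 semitones up from F#4 (the size of a minor seventh) reaches E5.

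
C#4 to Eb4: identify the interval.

d3

C to E spans three letter names (C-D-E): a third.
The major third is 4 semitones; here we have 2, two semitones narrower: diminished.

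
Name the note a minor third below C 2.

Three letter names down from C: A.
A minor third spans 3 semitones, so from C2 the target pitch is A1.

A 1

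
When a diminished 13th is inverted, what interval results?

First reduce the compound diminished thirteenth to its simple form, a diminished sixth.
The rule of nine gives the new number: 9 − 6 = 3, so a sixth becomes a third.
Quality inverts too: diminished becomes augmented. That makes the inversion an augmented third.

augmented third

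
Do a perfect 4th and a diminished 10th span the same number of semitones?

No

A perfect fourth spans 5 semitones; a diminished tenth spans 14 semitones. They differ by 9.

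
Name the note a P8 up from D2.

D3

The letter stays D (same as the start), shifted an octave up.
Moving 12 semitones up from D2 (the size of a perfect octave) reaches D3.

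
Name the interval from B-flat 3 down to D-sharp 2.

Descending from Bb3 to D#2 is the same interval as ascending D#2 to Bb3.
D to B spans six letter names (D-E-F-G-A-B), plus an octave, so the interval is some kind of thirteenth.
The major thirteenth is 21 semitones; here we have 19, two semitones narrower: diminished.
(Equivalently, a compound diminished sixth: a diminished sixth plus an octave.)

d13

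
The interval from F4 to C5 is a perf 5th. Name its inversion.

perfect 4th

Interval numbers invert to sum to nine: 5 + 4 = 9, so a fifth inverts to a fourth.
And perfect stays perfect under inversion, so we get a perfect fourth.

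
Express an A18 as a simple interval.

A4

Take out 2 octaves (14 from the number): 18 − 14 = 4.
Quality carries through unchanged, so the simple form is an augmented fourth.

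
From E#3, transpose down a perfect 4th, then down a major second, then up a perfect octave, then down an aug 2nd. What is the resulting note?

Down a perfect fourth from E#3: B#2 (5 semitones down).
B#2 down a major second → A#2 (2 semitones).
A#2 up a perfect octave → A#3 (12 semitones).
A#3 down an augmented second → G3 (3 semitones).

G3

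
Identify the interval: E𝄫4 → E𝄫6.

perfect fifteenth

E to E is the same letter name, plus 2 octaves — that makes it a fifteenth of some quality.
Ebb4 to Ebb6 is 24 semitones, matching the perfect fifteenth exactly, so the quality is perfect.
(Equivalently, a compound perfect octave: a perfect octave plus an octave.)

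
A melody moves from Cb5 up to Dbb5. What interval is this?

minor second

C to D spans two letter names (C-D) — that makes it a second of some quality.
At 1 semitone, Cb5→Dbb5 falls one short of a major second: minor.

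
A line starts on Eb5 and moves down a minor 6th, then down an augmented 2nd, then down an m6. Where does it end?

Ab3

Eb5 down a minor sixth → G4 (8 semitones).
Down an augmented second from G4: Fb4 (3 semitones down).
Fb4 down a minor sixth → Ab3 (8 semitones).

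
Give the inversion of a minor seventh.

major second

Inverted interval numbers add to nine, so a seventh pairs with a second (7 + 2 = 9).
The quality also flips — minor becomes major — giving a major second.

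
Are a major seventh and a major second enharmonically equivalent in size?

11 semitones (major seventh) vs 2 semitones (major second): not equal.

No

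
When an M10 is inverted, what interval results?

First reduce the compound major tenth to its simple form, a major third.
Interval numbers invert to sum to nine: 3 + 6 = 9, so a third inverts to a sixth.
Quality inverts too: major becomes minor. That makes the inversion a minor sixth.

m6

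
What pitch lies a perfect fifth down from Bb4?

Five letter names down from B: E.
A perfect fifth is 7 semitones; 7 semitones down from Bb4 gives Eb4.

Eb4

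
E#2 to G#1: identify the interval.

Descending from E#2 to G#1 is the same interval as ascending G#1 to E#2.
G to E spans six letter names (G-A-B-C-D-E), so the interval is some kind of sixth.
Counting semitones, G#1→E#2 is 9, which is the major sixth.

major 6th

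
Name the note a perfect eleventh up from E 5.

A 6

Counting four letter names plus an octave up from E lands on A.
A perfect eleventh spans 17 semitones, so from E5 the target pitch is A6.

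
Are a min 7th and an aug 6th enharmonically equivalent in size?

Yes

Both span 10 semitones: a minor seventh and an augmented sixth are the same chromatic distance.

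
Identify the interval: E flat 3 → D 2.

Descending from Eb3 to D2 is the same interval as ascending D2 to Eb3.
D to E spans two letter names (D-E), plus an octave — that makes it a ninth of some quality.
A major ninth would be 14 semitones, but D2 to Eb3 is 13 — one semitone narrower, making it a minor ninth.
(Equivalently, a compound minor second: a minor second plus an octave.)

minor ninth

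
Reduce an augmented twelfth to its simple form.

A5

Each octave removed subtracts seven from the number: 12 − 7 = 5.
So an augmented twelfth is an octave plus an augmented fifth. The quality is unchanged.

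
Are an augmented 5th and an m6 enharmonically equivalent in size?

Both span 8 semitones: an augmented fifth and a minor sixth are the same chromatic distance.

Yes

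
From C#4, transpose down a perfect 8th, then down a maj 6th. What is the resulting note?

E2

A perfect octave down from C#4 is C#3.
C#3 down a major sixth → E2 (9 semitones).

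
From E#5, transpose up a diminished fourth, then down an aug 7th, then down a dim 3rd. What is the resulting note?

G4

E#5 up a diminished fourth → A5 (4 semitones).
A5 down an augmented seventh → Bbb4 (12 semitones).
Down a diminished third from Bbb4: G4 (2 semitones down).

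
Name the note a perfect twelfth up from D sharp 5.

A sharp 6

The twelfth's letter: D up five letter names plus an octave → A.
Moving 19 semitones up from D#5 (the size of a perfect twelfth) reaches A#6.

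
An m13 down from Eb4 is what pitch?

Six letters down from E (plus an octave) reaches G.
Moving 20 semitones down from Eb4 (the size of a minor thirteenth) reaches G2.

G2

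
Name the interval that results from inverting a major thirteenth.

m3

First reduce the compound major thirteenth to its simple form, a major sixth.
The rule of nine gives the new number: 9 − 6 = 3, so a sixth becomes a third.
And major becomes minor under inversion, so we get a minor third.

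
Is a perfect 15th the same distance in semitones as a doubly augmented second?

A perfect fifteenth spans 24 semitones; a doubly augmented second spans 4 semitones. They differ by 20.

No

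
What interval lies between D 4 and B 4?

major 6th

D to B spans six letter names (D-E-F-G-A-B) — that makes it a sixth of some quality.
The major sixth spans 9 semitones, and D4 to B4 is exactly 9 semitones — so this is a major sixth.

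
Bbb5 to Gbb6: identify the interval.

B to G spans six letter names (B-C-D-E-F-G), so the interval is some kind of sixth.
At 8 semitones, Bbb5→Gbb6 falls one short of a major sixth: minor.

minor 6th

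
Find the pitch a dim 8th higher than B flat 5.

B double-flat 6

The letter stays B (same as the start), shifted an octave up.
A diminished octave is 11 semitones; 11 semitones up from Bb5 gives Bbb6.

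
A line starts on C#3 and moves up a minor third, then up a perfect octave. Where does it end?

E4

A minor third up from C#3 is E3.
A perfect octave up from E3 is E4.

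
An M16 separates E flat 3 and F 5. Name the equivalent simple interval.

M2

Take out 2 octaves (14 from the number): 16 − 14 = 2.
Quality carries through unchanged, so the simple form is a major second.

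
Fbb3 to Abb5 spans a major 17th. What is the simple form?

major 3rd

Subtracting seven from the interval number removes an octave: 17 − 14 = 3.
That makes a major seventeenth a compound major third — 2 octaves plus a major third.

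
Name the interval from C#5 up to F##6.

A11

C to F spans four letter names (C-D-E-F), plus an octave — that makes it an eleventh of some quality.
A perfect eleventh would be 17 semitones; C#5 to F##6 is 18, one semitone wider, so the interval is augmented.
(Equivalently, a compound augmented fourth: an augmented fourth plus an octave.)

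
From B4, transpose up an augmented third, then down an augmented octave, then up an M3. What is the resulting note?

An augmented third up from B4 is D##5.
D##5 down an augmented octave → D#4 (13 semitones).
D#4 up a major third → F##4 (4 semitones).

F##4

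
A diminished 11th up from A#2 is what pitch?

The eleventh's letter: A up four letter names plus an octave → D.
A diminished eleventh spans 16 semitones, so from A#2 the target pitch is D4.

D4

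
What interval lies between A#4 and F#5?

minor 6th

A to F spans six letter names (A-B-C-D-E-F) — that makes it a sixth of some quality.
A#4 to F#5 is 8 semitones, a half step short of the major sixth (9), so this is minor.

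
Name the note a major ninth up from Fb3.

Two letters up from F (plus an octave) reaches G.
A major ninth is 14 semitones; 14 semitones up from Fb3 gives Gb4.

Gb4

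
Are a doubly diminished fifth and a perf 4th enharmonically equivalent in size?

Both span 5 semitones: a doubly diminished fifth and a perfect fourth are the same chromatic distance.

Yes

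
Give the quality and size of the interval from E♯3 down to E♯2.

Descending from E#3 to E#2 is the same interval as ascending E#2 to E#3.
E to E is the same letter name, plus an octave, so the interval is some kind of octave.
E#2 to E#3 is 12 semitones, matching the perfect octave exactly, so the quality is perfect.

perfect 8th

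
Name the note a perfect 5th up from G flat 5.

Counting five letter names up from G lands on D.
Moving 7 semitones up from Gb5 (the size of a perfect fifth) reaches Db6.

D flat 6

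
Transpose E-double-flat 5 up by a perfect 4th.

Counting four letter names up from E lands on A.
A perfect fourth spans 5 semitones, so from Ebb5 the target pitch is Abb5.

A-double-flat 5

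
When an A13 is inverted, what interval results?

diminished 3rd

First reduce the compound augmented thirteenth to its simple form, an augmented sixth.
The rule of nine gives the new number: 9 − 6 = 3, so a sixth becomes a third.
And augmented becomes diminished under inversion, so we get a diminished third.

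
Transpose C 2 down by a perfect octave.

For an octave the letter name doesn't change: still C, an octave down.
A perfect octave is 12 semitones; 12 semitones down from C2 gives C1.

C 1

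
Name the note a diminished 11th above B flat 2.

E double-flat 4

Counting four letter names plus an octave up from B lands on E.
A diminished eleventh spans 16 semitones, so from Bb2 the target pitch is Ebb4.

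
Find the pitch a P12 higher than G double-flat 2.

D double-flat 4

Five letters up from G (plus an octave) reaches D.
Moving 19 semitones up from Gbb2 (the size of a perfect twelfth) reaches Dbb4.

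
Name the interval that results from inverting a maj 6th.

Interval numbers invert to sum to nine: 6 + 3 = 9, so a sixth inverts to a third.
Quality inverts too: major becomes minor. That makes the inversion a minor third.

m3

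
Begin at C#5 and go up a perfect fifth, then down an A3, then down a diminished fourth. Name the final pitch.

C#5 up a perfect fifth → G#5 (7 semitones).
G#5 down an augmented third → Eb5 (5 semitones).
Down a diminished fourth from Eb5: B4 (4 semitones down).

B4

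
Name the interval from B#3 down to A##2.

m9

Descending from B#3 to A##2 is the same interval as ascending A##2 to B#3.
A to B spans two letter names (A-B), plus an octave, so the interval is some kind of ninth.
A major ninth would be 14 semitones, but A##2 to B#3 is 13 — one semitone narrower, making it a minor ninth.
(Equivalently, a compound minor second: a minor second plus an octave.)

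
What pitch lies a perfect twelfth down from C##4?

F##2

Counting five letter names plus an octave down from C lands on F.
Moving 19 semitones down from C##4 (the size of a perfect twelfth) reaches F##2.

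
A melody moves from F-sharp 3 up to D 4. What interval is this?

F to D spans six letter names (F-G-A-B-C-D), so the interval is some kind of sixth.
A major sixth would be 9 semitones, but F#3 to D4 is 8 — one semitone narrower, making it a minor sixth.

minor sixth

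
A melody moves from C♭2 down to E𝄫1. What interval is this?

Descending from Cb2 to Ebb1 is the same interval as ascending Ebb1 to Cb2.
E to C spans six letter names (E-F-G-A-B-C), so the interval is some kind of sixth.
The major sixth spans 9 semitones, and Ebb1 to Cb2 is exactly 9 semitones — so this is a major sixth.

M6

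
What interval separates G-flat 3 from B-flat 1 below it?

Descending from Gb3 to Bb1 is the same interval as ascending Bb1 to Gb3.
B to G spans six letter names (B-C-D-E-F-G), plus an octave, so the interval is some kind of thirteenth.
A major thirteenth would be 21 semitones, but Bb1 to Gb3 is 20 — one semitone narrower, making it a minor thirteenth.
(Equivalently, a compound minor sixth: a minor sixth plus an octave.)

minor 13th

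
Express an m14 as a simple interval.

Each octave removed subtracts seven from the number: 14 − 7 = 7.
That makes a minor fourteenth a compound minor seventh — an octave plus a minor seventh.

minor seventh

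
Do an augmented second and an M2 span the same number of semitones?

An augmented second spans 3 semitones; a major second spans 2 semitones. They differ by 1.

No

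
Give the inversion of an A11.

diminished fifth

First reduce the compound augmented eleventh to its simple form, an augmented fourth.
Inverted interval numbers add to nine, so a fourth pairs with a fifth (4 + 5 = 9).
And augmented becomes diminished under inversion, so we get a diminished fifth.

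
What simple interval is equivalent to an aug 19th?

Take out 2 octaves (14 from the number): 19 − 14 = 5.
That makes an augmented nineteenth a compound augmented fifth — 2 octaves plus an augmented fifth.

augmented fifth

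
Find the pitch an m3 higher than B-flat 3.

Three letter names up from B: D.
A minor third is 3 semitones; 3 semitones up from Bb3 gives Db4.

D-flat 4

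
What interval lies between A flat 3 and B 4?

A to B spans two letter names (A-B), plus an octave: a ninth.
Ab3 to B4 spans 15 semitones — one semitone wider than the major ninth (14) — giving an augmented ninth.
(Equivalently, a compound augmented second: an augmented second plus an octave.)

augmented ninth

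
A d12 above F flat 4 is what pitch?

C double-flat 6

The twelfth's letter: F up five letter names plus an octave → C.
A diminished twelfth spans 18 semitones, so from Fb4 the target pitch is Cbb6.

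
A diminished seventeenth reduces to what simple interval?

Take out 2 octaves (14 from the number): 17 − 14 = 3.
So a diminished seventeenth is 2 octaves plus a diminished third. The quality is unchanged.

diminished third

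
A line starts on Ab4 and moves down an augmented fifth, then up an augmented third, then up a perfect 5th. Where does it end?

C5

Ab4 down an augmented fifth → Dbb4 (8 semitones).
Dbb4 up an augmented third → F4 (5 semitones).
F4 up a perfect fifth → C5 (7 semitones).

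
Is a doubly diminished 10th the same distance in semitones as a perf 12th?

No

A doubly diminished tenth is 13 semitones but a perfect twelfth is 19 semitones — different sizes.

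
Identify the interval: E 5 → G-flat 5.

E to G spans three letter names (E-F-G), so the interval is some kind of third.
E5 to Gb5 spans 2 semitones — two semitones narrower than the major third (4) — giving a diminished third.

diminished 3rd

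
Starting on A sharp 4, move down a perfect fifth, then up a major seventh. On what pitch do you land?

Down a perfect fifth from A#4: D#4 (7 semitones down).
D#4 up a major seventh → C##5 (11 semitones).

C double-sharp 5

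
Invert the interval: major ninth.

minor seventh

First reduce the compound major ninth to its simple form, a major second.
Inverted interval numbers add to nine, so a second pairs with a seventh (2 + 7 = 9).
And major becomes minor under inversion, so we get a minor seventh.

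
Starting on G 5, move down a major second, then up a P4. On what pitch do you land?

Down a major second from G5: F5 (2 semitones down).
F5 up a perfect fourth → Bb5 (5 semitones).

B flat 5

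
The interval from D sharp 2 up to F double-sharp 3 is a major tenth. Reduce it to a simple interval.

M3

Subtracting seven from the interval number removes an octave: 10 − 7 = 3.
That makes a major tenth a compound major third — an octave plus a major third.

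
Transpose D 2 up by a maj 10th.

F-sharp 3

The tenth's letter: D up three letter names plus an octave → F.
A major tenth spans 16 semitones, so from D2 the target pitch is F#3.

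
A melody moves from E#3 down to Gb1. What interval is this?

Descending from E#3 to Gb1 is the same interval as ascending Gb1 to E#3.
G to E spans six letter names (G-A-B-C-D-E), plus an octave, so the interval is some kind of thirteenth.
A major thirteenth would be 21 semitones; Gb1 to E#3 is 23, two semitones wider, so the interval is doubly augmented.
(Equivalently, a compound doubly augmented sixth: a doubly augmented sixth plus an octave.)

doubly augmented thirteenth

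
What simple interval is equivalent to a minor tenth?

Take out an octave (7 from the number): 10 − 7 = 3.
That makes a minor tenth a compound minor third — an octave plus a minor third.

minor 3rd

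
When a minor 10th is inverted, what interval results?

major 6th

First reduce the compound minor tenth to its simple form, a minor third.
The rule of nine gives the new number: 9 − 3 = 6, so a third becomes a sixth.
The quality also flips — minor becomes major — giving a major sixth.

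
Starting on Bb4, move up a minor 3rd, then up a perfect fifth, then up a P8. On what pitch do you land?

A minor third up from Bb4 is Db5.
Db5 up a perfect fifth → Ab5 (7 semitones).
Ab5 up a perfect octave → Ab6 (12 semitones).

Ab6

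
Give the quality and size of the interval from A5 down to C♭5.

augmented sixth

Descending from A5 to Cb5 is the same interval as ascending Cb5 to A5.
C to A spans six letter names (C-D-E-F-G-A): a sixth.
The major sixth is 9 semitones; here we have 10, one semitone wider: augmented.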